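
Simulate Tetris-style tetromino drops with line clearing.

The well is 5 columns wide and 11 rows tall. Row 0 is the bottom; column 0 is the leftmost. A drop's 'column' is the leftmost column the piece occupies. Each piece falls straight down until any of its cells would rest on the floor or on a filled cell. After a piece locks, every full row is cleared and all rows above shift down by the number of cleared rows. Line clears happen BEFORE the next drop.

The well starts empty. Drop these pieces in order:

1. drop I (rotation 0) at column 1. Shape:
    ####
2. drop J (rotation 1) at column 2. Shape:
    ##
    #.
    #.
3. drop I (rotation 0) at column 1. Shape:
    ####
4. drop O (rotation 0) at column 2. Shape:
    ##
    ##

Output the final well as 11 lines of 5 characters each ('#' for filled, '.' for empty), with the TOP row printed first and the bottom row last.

Answer: .....
.....
.....
.....
..##.
..##.
.####
..##.
..#..
..#..
.####

Derivation:
Drop 1: I rot0 at col 1 lands with bottom-row=0; cleared 0 line(s) (total 0); column heights now [0 1 1 1 1], max=1
Drop 2: J rot1 at col 2 lands with bottom-row=1; cleared 0 line(s) (total 0); column heights now [0 1 4 4 1], max=4
Drop 3: I rot0 at col 1 lands with bottom-row=4; cleared 0 line(s) (total 0); column heights now [0 5 5 5 5], max=5
Drop 4: O rot0 at col 2 lands with bottom-row=5; cleared 0 line(s) (total 0); column heights now [0 5 7 7 5], max=7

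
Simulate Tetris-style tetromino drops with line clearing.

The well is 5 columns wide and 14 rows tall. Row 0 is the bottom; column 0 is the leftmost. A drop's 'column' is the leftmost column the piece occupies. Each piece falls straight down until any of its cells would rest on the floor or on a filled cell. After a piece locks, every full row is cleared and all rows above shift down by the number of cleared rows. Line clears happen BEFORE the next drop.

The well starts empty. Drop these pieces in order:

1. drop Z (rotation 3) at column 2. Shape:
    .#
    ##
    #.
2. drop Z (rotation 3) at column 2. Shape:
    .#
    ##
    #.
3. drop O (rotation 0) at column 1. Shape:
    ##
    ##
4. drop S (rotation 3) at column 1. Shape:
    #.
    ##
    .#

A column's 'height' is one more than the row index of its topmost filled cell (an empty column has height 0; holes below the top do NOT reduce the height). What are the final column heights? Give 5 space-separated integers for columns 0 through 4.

Answer: 0 9 8 5 0

Derivation:
Drop 1: Z rot3 at col 2 lands with bottom-row=0; cleared 0 line(s) (total 0); column heights now [0 0 2 3 0], max=3
Drop 2: Z rot3 at col 2 lands with bottom-row=2; cleared 0 line(s) (total 0); column heights now [0 0 4 5 0], max=5
Drop 3: O rot0 at col 1 lands with bottom-row=4; cleared 0 line(s) (total 0); column heights now [0 6 6 5 0], max=6
Drop 4: S rot3 at col 1 lands with bottom-row=6; cleared 0 line(s) (total 0); column heights now [0 9 8 5 0], max=9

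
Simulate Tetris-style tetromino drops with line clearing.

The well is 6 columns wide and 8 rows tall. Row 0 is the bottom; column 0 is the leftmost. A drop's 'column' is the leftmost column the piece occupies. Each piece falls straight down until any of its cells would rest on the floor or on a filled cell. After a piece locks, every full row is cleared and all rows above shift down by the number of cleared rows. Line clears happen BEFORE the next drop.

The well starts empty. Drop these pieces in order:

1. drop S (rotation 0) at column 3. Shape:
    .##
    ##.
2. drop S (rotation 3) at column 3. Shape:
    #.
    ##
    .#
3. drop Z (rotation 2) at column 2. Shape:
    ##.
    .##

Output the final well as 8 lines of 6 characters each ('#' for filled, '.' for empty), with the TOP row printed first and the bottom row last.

Answer: ......
..##..
...##.
...#..
...##.
....#.
....##
...##.

Derivation:
Drop 1: S rot0 at col 3 lands with bottom-row=0; cleared 0 line(s) (total 0); column heights now [0 0 0 1 2 2], max=2
Drop 2: S rot3 at col 3 lands with bottom-row=2; cleared 0 line(s) (total 0); column heights now [0 0 0 5 4 2], max=5
Drop 3: Z rot2 at col 2 lands with bottom-row=5; cleared 0 line(s) (total 0); column heights now [0 0 7 7 6 2], max=7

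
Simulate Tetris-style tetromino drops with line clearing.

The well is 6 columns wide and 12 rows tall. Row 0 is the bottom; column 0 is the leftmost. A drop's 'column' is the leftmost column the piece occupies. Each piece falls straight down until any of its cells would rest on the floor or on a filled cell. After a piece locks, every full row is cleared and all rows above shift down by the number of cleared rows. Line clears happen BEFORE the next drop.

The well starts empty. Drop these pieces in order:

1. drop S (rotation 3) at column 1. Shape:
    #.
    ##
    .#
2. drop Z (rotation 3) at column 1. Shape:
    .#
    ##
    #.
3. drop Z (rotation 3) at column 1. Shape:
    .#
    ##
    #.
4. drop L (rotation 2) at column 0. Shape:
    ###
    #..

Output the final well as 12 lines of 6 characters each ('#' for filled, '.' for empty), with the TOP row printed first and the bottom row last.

Answer: ......
......
......
###...
#.#...
.##...
.##...
.##...
.#....
.#....
.##...
..#...

Derivation:
Drop 1: S rot3 at col 1 lands with bottom-row=0; cleared 0 line(s) (total 0); column heights now [0 3 2 0 0 0], max=3
Drop 2: Z rot3 at col 1 lands with bottom-row=3; cleared 0 line(s) (total 0); column heights now [0 5 6 0 0 0], max=6
Drop 3: Z rot3 at col 1 lands with bottom-row=5; cleared 0 line(s) (total 0); column heights now [0 7 8 0 0 0], max=8
Drop 4: L rot2 at col 0 lands with bottom-row=7; cleared 0 line(s) (total 0); column heights now [9 9 9 0 0 0], max=9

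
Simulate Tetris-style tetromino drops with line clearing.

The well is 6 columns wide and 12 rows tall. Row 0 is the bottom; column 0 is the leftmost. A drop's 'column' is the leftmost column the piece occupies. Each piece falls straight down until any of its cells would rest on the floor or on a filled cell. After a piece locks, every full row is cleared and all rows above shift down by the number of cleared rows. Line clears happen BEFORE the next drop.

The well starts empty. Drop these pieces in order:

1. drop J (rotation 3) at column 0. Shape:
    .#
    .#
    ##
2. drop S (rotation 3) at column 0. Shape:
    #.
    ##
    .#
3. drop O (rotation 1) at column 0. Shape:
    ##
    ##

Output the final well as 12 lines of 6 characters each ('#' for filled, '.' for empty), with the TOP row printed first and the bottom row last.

Answer: ......
......
......
......
##....
##....
#.....
##....
.#....
.#....
.#....
##....

Derivation:
Drop 1: J rot3 at col 0 lands with bottom-row=0; cleared 0 line(s) (total 0); column heights now [1 3 0 0 0 0], max=3
Drop 2: S rot3 at col 0 lands with bottom-row=3; cleared 0 line(s) (total 0); column heights now [6 5 0 0 0 0], max=6
Drop 3: O rot1 at col 0 lands with bottom-row=6; cleared 0 line(s) (total 0); column heights now [8 8 0 0 0 0], max=8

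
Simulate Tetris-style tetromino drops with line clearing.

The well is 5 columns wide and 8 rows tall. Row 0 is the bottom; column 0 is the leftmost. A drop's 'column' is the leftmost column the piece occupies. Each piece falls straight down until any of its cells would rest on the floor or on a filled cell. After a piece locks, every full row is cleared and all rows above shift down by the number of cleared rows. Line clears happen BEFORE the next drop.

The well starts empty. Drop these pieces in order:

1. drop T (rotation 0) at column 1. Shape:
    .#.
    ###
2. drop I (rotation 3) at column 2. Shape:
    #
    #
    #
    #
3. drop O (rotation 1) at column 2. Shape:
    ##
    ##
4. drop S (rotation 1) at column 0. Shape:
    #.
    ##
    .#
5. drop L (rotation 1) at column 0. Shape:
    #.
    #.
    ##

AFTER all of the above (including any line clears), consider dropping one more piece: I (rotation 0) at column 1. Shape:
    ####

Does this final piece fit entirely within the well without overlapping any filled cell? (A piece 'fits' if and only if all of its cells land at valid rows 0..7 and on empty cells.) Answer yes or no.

Drop 1: T rot0 at col 1 lands with bottom-row=0; cleared 0 line(s) (total 0); column heights now [0 1 2 1 0], max=2
Drop 2: I rot3 at col 2 lands with bottom-row=2; cleared 0 line(s) (total 0); column heights now [0 1 6 1 0], max=6
Drop 3: O rot1 at col 2 lands with bottom-row=6; cleared 0 line(s) (total 0); column heights now [0 1 8 8 0], max=8
Drop 4: S rot1 at col 0 lands with bottom-row=1; cleared 0 line(s) (total 0); column heights now [4 3 8 8 0], max=8
Drop 5: L rot1 at col 0 lands with bottom-row=4; cleared 0 line(s) (total 0); column heights now [7 5 8 8 0], max=8
Test piece I rot0 at col 1 (width 4): heights before test = [7 5 8 8 0]; fits = False

Answer: no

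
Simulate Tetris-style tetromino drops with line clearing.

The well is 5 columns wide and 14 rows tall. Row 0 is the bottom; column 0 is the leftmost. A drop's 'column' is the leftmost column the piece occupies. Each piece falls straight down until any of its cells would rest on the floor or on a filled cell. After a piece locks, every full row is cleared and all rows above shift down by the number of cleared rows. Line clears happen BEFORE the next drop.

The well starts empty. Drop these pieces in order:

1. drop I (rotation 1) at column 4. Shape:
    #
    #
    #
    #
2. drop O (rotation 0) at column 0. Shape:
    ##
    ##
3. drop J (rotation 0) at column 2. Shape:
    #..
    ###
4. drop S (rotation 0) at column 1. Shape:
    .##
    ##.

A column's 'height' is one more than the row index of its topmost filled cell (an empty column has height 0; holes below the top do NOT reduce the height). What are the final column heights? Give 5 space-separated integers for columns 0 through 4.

Answer: 2 7 8 8 5

Derivation:
Drop 1: I rot1 at col 4 lands with bottom-row=0; cleared 0 line(s) (total 0); column heights now [0 0 0 0 4], max=4
Drop 2: O rot0 at col 0 lands with bottom-row=0; cleared 0 line(s) (total 0); column heights now [2 2 0 0 4], max=4
Drop 3: J rot0 at col 2 lands with bottom-row=4; cleared 0 line(s) (total 0); column heights now [2 2 6 5 5], max=6
Drop 4: S rot0 at col 1 lands with bottom-row=6; cleared 0 line(s) (total 0); column heights now [2 7 8 8 5], max=8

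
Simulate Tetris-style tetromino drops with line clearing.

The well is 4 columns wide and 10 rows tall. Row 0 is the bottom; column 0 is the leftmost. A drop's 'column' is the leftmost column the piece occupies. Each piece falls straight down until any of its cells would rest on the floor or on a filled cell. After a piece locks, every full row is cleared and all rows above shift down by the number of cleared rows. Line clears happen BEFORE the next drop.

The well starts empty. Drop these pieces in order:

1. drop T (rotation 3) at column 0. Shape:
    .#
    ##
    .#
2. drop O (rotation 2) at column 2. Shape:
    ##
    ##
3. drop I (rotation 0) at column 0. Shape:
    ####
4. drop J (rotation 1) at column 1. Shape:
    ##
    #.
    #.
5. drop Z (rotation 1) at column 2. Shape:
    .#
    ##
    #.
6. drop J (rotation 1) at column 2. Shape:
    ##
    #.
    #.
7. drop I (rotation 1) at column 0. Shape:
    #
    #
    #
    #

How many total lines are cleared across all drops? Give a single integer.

Answer: 3

Derivation:
Drop 1: T rot3 at col 0 lands with bottom-row=0; cleared 0 line(s) (total 0); column heights now [2 3 0 0], max=3
Drop 2: O rot2 at col 2 lands with bottom-row=0; cleared 1 line(s) (total 1); column heights now [0 2 1 1], max=2
Drop 3: I rot0 at col 0 lands with bottom-row=2; cleared 1 line(s) (total 2); column heights now [0 2 1 1], max=2
Drop 4: J rot1 at col 1 lands with bottom-row=2; cleared 0 line(s) (total 2); column heights now [0 5 5 1], max=5
Drop 5: Z rot1 at col 2 lands with bottom-row=5; cleared 0 line(s) (total 2); column heights now [0 5 7 8], max=8
Drop 6: J rot1 at col 2 lands with bottom-row=7; cleared 0 line(s) (total 2); column heights now [0 5 10 10], max=10
Drop 7: I rot1 at col 0 lands with bottom-row=0; cleared 1 line(s) (total 3); column heights now [3 4 9 9], max=9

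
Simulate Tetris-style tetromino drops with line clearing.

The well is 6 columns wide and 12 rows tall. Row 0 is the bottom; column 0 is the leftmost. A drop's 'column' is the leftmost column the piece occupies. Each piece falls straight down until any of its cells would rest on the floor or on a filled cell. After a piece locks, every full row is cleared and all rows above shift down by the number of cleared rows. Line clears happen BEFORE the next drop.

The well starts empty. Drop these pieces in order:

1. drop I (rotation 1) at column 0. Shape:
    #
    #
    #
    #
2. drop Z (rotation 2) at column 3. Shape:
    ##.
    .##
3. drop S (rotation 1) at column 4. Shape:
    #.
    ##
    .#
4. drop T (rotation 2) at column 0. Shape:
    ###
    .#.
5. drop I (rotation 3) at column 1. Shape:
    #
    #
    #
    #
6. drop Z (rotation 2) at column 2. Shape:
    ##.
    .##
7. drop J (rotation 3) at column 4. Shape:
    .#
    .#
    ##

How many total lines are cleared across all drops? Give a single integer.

Answer: 0

Derivation:
Drop 1: I rot1 at col 0 lands with bottom-row=0; cleared 0 line(s) (total 0); column heights now [4 0 0 0 0 0], max=4
Drop 2: Z rot2 at col 3 lands with bottom-row=0; cleared 0 line(s) (total 0); column heights now [4 0 0 2 2 1], max=4
Drop 3: S rot1 at col 4 lands with bottom-row=1; cleared 0 line(s) (total 0); column heights now [4 0 0 2 4 3], max=4
Drop 4: T rot2 at col 0 lands with bottom-row=3; cleared 0 line(s) (total 0); column heights now [5 5 5 2 4 3], max=5
Drop 5: I rot3 at col 1 lands with bottom-row=5; cleared 0 line(s) (total 0); column heights now [5 9 5 2 4 3], max=9
Drop 6: Z rot2 at col 2 lands with bottom-row=4; cleared 0 line(s) (total 0); column heights now [5 9 6 6 5 3], max=9
Drop 7: J rot3 at col 4 lands with bottom-row=5; cleared 0 line(s) (total 0); column heights now [5 9 6 6 6 8], max=9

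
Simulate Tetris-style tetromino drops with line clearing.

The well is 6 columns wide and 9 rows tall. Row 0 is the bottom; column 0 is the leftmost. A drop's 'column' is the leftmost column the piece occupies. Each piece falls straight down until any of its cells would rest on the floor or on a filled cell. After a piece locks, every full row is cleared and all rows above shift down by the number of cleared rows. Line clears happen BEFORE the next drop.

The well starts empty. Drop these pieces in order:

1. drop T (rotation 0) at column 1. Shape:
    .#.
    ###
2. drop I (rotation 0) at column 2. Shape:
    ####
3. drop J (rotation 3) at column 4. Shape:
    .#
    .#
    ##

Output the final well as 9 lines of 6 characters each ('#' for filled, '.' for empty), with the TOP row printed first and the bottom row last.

Answer: ......
......
......
.....#
.....#
....##
..####
..#...
.###..

Derivation:
Drop 1: T rot0 at col 1 lands with bottom-row=0; cleared 0 line(s) (total 0); column heights now [0 1 2 1 0 0], max=2
Drop 2: I rot0 at col 2 lands with bottom-row=2; cleared 0 line(s) (total 0); column heights now [0 1 3 3 3 3], max=3
Drop 3: J rot3 at col 4 lands with bottom-row=3; cleared 0 line(s) (total 0); column heights now [0 1 3 3 4 6], max=6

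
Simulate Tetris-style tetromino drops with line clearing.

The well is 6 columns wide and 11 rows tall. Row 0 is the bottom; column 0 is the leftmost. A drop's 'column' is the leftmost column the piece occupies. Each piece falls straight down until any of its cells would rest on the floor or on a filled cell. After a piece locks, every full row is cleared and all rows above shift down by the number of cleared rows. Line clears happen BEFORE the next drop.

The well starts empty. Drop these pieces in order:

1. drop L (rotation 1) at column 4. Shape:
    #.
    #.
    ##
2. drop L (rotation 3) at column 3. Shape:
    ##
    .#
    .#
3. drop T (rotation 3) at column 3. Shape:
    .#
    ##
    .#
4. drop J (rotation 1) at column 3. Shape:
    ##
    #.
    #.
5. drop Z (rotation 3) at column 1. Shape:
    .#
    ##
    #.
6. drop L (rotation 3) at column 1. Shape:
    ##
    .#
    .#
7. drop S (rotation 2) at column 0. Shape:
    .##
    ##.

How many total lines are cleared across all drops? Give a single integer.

Answer: 0

Derivation:
Drop 1: L rot1 at col 4 lands with bottom-row=0; cleared 0 line(s) (total 0); column heights now [0 0 0 0 3 1], max=3
Drop 2: L rot3 at col 3 lands with bottom-row=3; cleared 0 line(s) (total 0); column heights now [0 0 0 6 6 1], max=6
Drop 3: T rot3 at col 3 lands with bottom-row=6; cleared 0 line(s) (total 0); column heights now [0 0 0 8 9 1], max=9
Drop 4: J rot1 at col 3 lands with bottom-row=8; cleared 0 line(s) (total 0); column heights now [0 0 0 11 11 1], max=11
Drop 5: Z rot3 at col 1 lands with bottom-row=0; cleared 0 line(s) (total 0); column heights now [0 2 3 11 11 1], max=11
Drop 6: L rot3 at col 1 lands with bottom-row=3; cleared 0 line(s) (total 0); column heights now [0 6 6 11 11 1], max=11
Drop 7: S rot2 at col 0 lands with bottom-row=6; cleared 0 line(s) (total 0); column heights now [7 8 8 11 11 1], max=11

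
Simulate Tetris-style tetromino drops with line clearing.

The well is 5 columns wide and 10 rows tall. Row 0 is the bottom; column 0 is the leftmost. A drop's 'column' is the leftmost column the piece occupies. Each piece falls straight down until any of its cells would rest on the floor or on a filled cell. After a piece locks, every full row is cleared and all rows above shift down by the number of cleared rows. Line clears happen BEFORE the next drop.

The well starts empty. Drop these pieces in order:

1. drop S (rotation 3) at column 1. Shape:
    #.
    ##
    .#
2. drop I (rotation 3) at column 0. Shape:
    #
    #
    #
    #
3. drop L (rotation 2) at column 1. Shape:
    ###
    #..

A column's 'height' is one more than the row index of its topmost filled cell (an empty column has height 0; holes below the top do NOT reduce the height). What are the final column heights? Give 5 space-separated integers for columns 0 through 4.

Answer: 4 5 5 5 0

Derivation:
Drop 1: S rot3 at col 1 lands with bottom-row=0; cleared 0 line(s) (total 0); column heights now [0 3 2 0 0], max=3
Drop 2: I rot3 at col 0 lands with bottom-row=0; cleared 0 line(s) (total 0); column heights now [4 3 2 0 0], max=4
Drop 3: L rot2 at col 1 lands with bottom-row=3; cleared 0 line(s) (total 0); column heights now [4 5 5 5 0], max=5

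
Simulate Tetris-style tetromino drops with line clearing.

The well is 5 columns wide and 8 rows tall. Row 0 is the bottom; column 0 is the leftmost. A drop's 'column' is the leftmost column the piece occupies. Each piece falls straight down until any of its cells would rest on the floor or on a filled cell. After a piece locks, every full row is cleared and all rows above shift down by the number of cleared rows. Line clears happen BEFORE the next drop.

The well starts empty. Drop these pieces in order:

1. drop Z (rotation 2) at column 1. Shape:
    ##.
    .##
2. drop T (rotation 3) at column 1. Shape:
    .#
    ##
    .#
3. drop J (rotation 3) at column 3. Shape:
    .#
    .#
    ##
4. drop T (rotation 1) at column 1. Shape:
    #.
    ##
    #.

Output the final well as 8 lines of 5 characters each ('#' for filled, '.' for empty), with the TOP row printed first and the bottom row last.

Drop 1: Z rot2 at col 1 lands with bottom-row=0; cleared 0 line(s) (total 0); column heights now [0 2 2 1 0], max=2
Drop 2: T rot3 at col 1 lands with bottom-row=2; cleared 0 line(s) (total 0); column heights now [0 4 5 1 0], max=5
Drop 3: J rot3 at col 3 lands with bottom-row=1; cleared 0 line(s) (total 0); column heights now [0 4 5 2 4], max=5
Drop 4: T rot1 at col 1 lands with bottom-row=4; cleared 0 line(s) (total 0); column heights now [0 7 6 2 4], max=7

Answer: .....
.#...
.##..
.##..
.##.#
..#.#
.####
..##.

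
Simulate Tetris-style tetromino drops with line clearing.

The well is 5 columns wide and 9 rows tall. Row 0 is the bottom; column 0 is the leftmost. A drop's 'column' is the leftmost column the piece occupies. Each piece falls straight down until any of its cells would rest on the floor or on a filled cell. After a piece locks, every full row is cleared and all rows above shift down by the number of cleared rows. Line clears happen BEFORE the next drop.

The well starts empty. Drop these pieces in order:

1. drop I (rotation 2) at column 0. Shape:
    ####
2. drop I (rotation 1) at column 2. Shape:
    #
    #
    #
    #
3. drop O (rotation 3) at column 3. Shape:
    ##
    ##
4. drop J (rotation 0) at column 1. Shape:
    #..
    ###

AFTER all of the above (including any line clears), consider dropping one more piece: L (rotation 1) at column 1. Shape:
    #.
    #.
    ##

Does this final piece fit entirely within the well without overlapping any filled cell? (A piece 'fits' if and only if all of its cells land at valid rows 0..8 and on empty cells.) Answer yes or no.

Answer: no

Derivation:
Drop 1: I rot2 at col 0 lands with bottom-row=0; cleared 0 line(s) (total 0); column heights now [1 1 1 1 0], max=1
Drop 2: I rot1 at col 2 lands with bottom-row=1; cleared 0 line(s) (total 0); column heights now [1 1 5 1 0], max=5
Drop 3: O rot3 at col 3 lands with bottom-row=1; cleared 0 line(s) (total 0); column heights now [1 1 5 3 3], max=5
Drop 4: J rot0 at col 1 lands with bottom-row=5; cleared 0 line(s) (total 0); column heights now [1 7 6 6 3], max=7
Test piece L rot1 at col 1 (width 2): heights before test = [1 7 6 6 3]; fits = False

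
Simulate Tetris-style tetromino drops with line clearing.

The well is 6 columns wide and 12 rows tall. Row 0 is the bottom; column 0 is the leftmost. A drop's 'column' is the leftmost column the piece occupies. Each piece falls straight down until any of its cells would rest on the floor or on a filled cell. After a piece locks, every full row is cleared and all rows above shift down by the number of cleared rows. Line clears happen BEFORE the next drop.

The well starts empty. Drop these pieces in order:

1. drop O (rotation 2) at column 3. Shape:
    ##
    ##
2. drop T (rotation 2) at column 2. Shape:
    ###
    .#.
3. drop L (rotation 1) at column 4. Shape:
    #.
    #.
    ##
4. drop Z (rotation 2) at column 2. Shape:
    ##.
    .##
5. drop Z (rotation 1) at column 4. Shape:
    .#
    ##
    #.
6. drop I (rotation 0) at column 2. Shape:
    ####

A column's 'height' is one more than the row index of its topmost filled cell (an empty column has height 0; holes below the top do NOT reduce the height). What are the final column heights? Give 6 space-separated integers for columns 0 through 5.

Answer: 0 0 12 12 12 12

Derivation:
Drop 1: O rot2 at col 3 lands with bottom-row=0; cleared 0 line(s) (total 0); column heights now [0 0 0 2 2 0], max=2
Drop 2: T rot2 at col 2 lands with bottom-row=2; cleared 0 line(s) (total 0); column heights now [0 0 4 4 4 0], max=4
Drop 3: L rot1 at col 4 lands with bottom-row=4; cleared 0 line(s) (total 0); column heights now [0 0 4 4 7 5], max=7
Drop 4: Z rot2 at col 2 lands with bottom-row=7; cleared 0 line(s) (total 0); column heights now [0 0 9 9 8 5], max=9
Drop 5: Z rot1 at col 4 lands with bottom-row=8; cleared 0 line(s) (total 0); column heights now [0 0 9 9 10 11], max=11
Drop 6: I rot0 at col 2 lands with bottom-row=11; cleared 0 line(s) (total 0); column heights now [0 0 12 12 12 12], max=12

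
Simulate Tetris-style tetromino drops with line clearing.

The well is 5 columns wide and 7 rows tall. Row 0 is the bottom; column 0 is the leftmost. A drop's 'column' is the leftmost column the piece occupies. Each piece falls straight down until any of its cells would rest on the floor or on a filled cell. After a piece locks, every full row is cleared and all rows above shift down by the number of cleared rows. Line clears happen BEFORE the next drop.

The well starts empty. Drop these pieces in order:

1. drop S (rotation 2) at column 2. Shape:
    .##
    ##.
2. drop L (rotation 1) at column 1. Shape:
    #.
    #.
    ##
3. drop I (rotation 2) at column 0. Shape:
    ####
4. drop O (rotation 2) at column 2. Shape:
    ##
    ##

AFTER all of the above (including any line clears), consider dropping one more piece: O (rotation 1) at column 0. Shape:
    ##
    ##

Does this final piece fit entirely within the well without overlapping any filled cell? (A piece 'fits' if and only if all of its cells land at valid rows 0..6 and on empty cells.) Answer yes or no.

Drop 1: S rot2 at col 2 lands with bottom-row=0; cleared 0 line(s) (total 0); column heights now [0 0 1 2 2], max=2
Drop 2: L rot1 at col 1 lands with bottom-row=1; cleared 0 line(s) (total 0); column heights now [0 4 2 2 2], max=4
Drop 3: I rot2 at col 0 lands with bottom-row=4; cleared 0 line(s) (total 0); column heights now [5 5 5 5 2], max=5
Drop 4: O rot2 at col 2 lands with bottom-row=5; cleared 0 line(s) (total 0); column heights now [5 5 7 7 2], max=7
Test piece O rot1 at col 0 (width 2): heights before test = [5 5 7 7 2]; fits = True

Answer: yes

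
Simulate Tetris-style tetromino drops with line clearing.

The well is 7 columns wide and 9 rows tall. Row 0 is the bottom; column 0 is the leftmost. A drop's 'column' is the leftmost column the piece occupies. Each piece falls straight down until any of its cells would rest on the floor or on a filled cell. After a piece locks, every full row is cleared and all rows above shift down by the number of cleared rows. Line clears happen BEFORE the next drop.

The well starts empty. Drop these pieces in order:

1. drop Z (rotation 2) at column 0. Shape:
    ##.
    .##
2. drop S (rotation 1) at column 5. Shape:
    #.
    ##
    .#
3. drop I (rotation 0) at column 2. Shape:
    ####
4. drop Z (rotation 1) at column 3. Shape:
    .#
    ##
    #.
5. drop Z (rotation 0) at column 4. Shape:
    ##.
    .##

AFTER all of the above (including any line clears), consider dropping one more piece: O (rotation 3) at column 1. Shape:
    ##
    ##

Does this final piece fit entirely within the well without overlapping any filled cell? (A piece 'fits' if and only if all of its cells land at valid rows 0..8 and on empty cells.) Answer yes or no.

Answer: yes

Derivation:
Drop 1: Z rot2 at col 0 lands with bottom-row=0; cleared 0 line(s) (total 0); column heights now [2 2 1 0 0 0 0], max=2
Drop 2: S rot1 at col 5 lands with bottom-row=0; cleared 0 line(s) (total 0); column heights now [2 2 1 0 0 3 2], max=3
Drop 3: I rot0 at col 2 lands with bottom-row=3; cleared 0 line(s) (total 0); column heights now [2 2 4 4 4 4 2], max=4
Drop 4: Z rot1 at col 3 lands with bottom-row=4; cleared 0 line(s) (total 0); column heights now [2 2 4 6 7 4 2], max=7
Drop 5: Z rot0 at col 4 lands with bottom-row=6; cleared 0 line(s) (total 0); column heights now [2 2 4 6 8 8 7], max=8
Test piece O rot3 at col 1 (width 2): heights before test = [2 2 4 6 8 8 7]; fits = True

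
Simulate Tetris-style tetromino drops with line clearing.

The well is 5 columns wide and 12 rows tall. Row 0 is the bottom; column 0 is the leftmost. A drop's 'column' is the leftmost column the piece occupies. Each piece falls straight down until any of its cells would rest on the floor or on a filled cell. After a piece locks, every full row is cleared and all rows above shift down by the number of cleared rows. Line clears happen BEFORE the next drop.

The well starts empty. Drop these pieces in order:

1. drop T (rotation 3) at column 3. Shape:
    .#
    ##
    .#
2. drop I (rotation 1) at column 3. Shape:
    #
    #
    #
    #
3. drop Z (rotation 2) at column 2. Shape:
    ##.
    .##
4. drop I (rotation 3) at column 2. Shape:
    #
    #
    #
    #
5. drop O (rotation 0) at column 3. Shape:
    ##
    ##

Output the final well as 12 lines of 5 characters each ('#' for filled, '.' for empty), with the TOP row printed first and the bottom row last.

Answer: ..#..
..#..
..###
..###
..##.
...##
...#.
...#.
...#.
...##
...##
....#

Derivation:
Drop 1: T rot3 at col 3 lands with bottom-row=0; cleared 0 line(s) (total 0); column heights now [0 0 0 2 3], max=3
Drop 2: I rot1 at col 3 lands with bottom-row=2; cleared 0 line(s) (total 0); column heights now [0 0 0 6 3], max=6
Drop 3: Z rot2 at col 2 lands with bottom-row=6; cleared 0 line(s) (total 0); column heights now [0 0 8 8 7], max=8
Drop 4: I rot3 at col 2 lands with bottom-row=8; cleared 0 line(s) (total 0); column heights now [0 0 12 8 7], max=12
Drop 5: O rot0 at col 3 lands with bottom-row=8; cleared 0 line(s) (total 0); column heights now [0 0 12 10 10], max=12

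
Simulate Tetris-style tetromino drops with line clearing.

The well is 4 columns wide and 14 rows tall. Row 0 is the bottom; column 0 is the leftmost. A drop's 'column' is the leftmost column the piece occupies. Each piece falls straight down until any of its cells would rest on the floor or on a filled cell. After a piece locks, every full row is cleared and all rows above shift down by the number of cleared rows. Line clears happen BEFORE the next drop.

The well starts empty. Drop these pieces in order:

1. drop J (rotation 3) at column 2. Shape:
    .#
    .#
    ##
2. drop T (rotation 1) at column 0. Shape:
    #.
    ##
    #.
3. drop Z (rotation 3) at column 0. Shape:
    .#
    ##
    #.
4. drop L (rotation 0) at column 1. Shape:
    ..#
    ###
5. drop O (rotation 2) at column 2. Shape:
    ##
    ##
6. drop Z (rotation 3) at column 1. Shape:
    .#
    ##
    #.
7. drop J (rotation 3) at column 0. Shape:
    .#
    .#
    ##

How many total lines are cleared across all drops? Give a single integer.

Answer: 0

Derivation:
Drop 1: J rot3 at col 2 lands with bottom-row=0; cleared 0 line(s) (total 0); column heights now [0 0 1 3], max=3
Drop 2: T rot1 at col 0 lands with bottom-row=0; cleared 0 line(s) (total 0); column heights now [3 2 1 3], max=3
Drop 3: Z rot3 at col 0 lands with bottom-row=3; cleared 0 line(s) (total 0); column heights now [5 6 1 3], max=6
Drop 4: L rot0 at col 1 lands with bottom-row=6; cleared 0 line(s) (total 0); column heights now [5 7 7 8], max=8
Drop 5: O rot2 at col 2 lands with bottom-row=8; cleared 0 line(s) (total 0); column heights now [5 7 10 10], max=10
Drop 6: Z rot3 at col 1 lands with bottom-row=9; cleared 0 line(s) (total 0); column heights now [5 11 12 10], max=12
Drop 7: J rot3 at col 0 lands with bottom-row=11; cleared 0 line(s) (total 0); column heights now [12 14 12 10], max=14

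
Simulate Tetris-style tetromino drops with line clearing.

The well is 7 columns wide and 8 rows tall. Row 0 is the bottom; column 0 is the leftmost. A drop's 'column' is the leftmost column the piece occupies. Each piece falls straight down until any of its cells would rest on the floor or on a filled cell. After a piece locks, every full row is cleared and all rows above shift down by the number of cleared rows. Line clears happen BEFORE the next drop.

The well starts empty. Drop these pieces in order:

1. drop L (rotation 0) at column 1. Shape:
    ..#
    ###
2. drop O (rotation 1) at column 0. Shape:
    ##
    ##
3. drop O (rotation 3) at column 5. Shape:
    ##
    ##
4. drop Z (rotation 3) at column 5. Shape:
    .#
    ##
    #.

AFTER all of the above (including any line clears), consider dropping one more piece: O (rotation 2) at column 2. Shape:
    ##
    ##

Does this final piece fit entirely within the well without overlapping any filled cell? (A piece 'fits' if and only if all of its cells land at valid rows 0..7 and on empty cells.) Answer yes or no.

Answer: yes

Derivation:
Drop 1: L rot0 at col 1 lands with bottom-row=0; cleared 0 line(s) (total 0); column heights now [0 1 1 2 0 0 0], max=2
Drop 2: O rot1 at col 0 lands with bottom-row=1; cleared 0 line(s) (total 0); column heights now [3 3 1 2 0 0 0], max=3
Drop 3: O rot3 at col 5 lands with bottom-row=0; cleared 0 line(s) (total 0); column heights now [3 3 1 2 0 2 2], max=3
Drop 4: Z rot3 at col 5 lands with bottom-row=2; cleared 0 line(s) (total 0); column heights now [3 3 1 2 0 4 5], max=5
Test piece O rot2 at col 2 (width 2): heights before test = [3 3 1 2 0 4 5]; fits = True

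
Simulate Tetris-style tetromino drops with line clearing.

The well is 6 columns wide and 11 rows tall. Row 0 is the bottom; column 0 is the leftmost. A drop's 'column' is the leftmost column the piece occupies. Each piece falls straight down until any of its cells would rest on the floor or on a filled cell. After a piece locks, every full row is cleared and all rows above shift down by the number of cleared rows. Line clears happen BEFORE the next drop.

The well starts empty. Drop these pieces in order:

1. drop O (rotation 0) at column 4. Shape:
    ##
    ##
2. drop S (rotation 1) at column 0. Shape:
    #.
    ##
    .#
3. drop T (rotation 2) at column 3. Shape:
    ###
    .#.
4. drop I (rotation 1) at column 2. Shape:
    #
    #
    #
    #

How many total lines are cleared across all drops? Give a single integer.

Answer: 0

Derivation:
Drop 1: O rot0 at col 4 lands with bottom-row=0; cleared 0 line(s) (total 0); column heights now [0 0 0 0 2 2], max=2
Drop 2: S rot1 at col 0 lands with bottom-row=0; cleared 0 line(s) (total 0); column heights now [3 2 0 0 2 2], max=3
Drop 3: T rot2 at col 3 lands with bottom-row=2; cleared 0 line(s) (total 0); column heights now [3 2 0 4 4 4], max=4
Drop 4: I rot1 at col 2 lands with bottom-row=0; cleared 0 line(s) (total 0); column heights now [3 2 4 4 4 4], max=4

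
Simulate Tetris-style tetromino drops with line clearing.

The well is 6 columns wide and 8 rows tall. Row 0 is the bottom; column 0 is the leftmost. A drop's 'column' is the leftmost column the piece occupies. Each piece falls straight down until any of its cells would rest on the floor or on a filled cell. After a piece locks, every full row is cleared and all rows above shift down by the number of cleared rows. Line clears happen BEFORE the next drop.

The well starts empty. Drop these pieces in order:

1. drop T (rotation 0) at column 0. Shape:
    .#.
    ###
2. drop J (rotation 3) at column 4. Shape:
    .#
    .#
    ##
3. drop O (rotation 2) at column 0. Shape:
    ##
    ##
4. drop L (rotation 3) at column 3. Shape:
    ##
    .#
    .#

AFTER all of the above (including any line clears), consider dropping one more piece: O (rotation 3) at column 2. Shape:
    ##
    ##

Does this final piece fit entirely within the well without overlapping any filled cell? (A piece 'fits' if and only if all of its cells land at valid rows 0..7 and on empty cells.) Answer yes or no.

Answer: yes

Derivation:
Drop 1: T rot0 at col 0 lands with bottom-row=0; cleared 0 line(s) (total 0); column heights now [1 2 1 0 0 0], max=2
Drop 2: J rot3 at col 4 lands with bottom-row=0; cleared 0 line(s) (total 0); column heights now [1 2 1 0 1 3], max=3
Drop 3: O rot2 at col 0 lands with bottom-row=2; cleared 0 line(s) (total 0); column heights now [4 4 1 0 1 3], max=4
Drop 4: L rot3 at col 3 lands with bottom-row=1; cleared 0 line(s) (total 0); column heights now [4 4 1 4 4 3], max=4
Test piece O rot3 at col 2 (width 2): heights before test = [4 4 1 4 4 3]; fits = True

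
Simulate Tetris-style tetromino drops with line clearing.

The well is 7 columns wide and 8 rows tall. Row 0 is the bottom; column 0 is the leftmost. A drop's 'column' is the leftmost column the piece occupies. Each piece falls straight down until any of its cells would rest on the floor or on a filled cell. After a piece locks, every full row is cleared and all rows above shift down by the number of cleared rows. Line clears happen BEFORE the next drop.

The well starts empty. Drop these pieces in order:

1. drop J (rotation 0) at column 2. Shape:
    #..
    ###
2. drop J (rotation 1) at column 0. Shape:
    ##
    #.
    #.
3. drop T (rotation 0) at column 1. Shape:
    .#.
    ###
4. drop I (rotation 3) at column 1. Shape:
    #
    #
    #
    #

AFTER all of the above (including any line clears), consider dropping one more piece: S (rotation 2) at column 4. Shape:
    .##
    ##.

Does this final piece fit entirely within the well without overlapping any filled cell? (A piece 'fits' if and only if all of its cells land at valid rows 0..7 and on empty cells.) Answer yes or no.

Drop 1: J rot0 at col 2 lands with bottom-row=0; cleared 0 line(s) (total 0); column heights now [0 0 2 1 1 0 0], max=2
Drop 2: J rot1 at col 0 lands with bottom-row=0; cleared 0 line(s) (total 0); column heights now [3 3 2 1 1 0 0], max=3
Drop 3: T rot0 at col 1 lands with bottom-row=3; cleared 0 line(s) (total 0); column heights now [3 4 5 4 1 0 0], max=5
Drop 4: I rot3 at col 1 lands with bottom-row=4; cleared 0 line(s) (total 0); column heights now [3 8 5 4 1 0 0], max=8
Test piece S rot2 at col 4 (width 3): heights before test = [3 8 5 4 1 0 0]; fits = True

Answer: yes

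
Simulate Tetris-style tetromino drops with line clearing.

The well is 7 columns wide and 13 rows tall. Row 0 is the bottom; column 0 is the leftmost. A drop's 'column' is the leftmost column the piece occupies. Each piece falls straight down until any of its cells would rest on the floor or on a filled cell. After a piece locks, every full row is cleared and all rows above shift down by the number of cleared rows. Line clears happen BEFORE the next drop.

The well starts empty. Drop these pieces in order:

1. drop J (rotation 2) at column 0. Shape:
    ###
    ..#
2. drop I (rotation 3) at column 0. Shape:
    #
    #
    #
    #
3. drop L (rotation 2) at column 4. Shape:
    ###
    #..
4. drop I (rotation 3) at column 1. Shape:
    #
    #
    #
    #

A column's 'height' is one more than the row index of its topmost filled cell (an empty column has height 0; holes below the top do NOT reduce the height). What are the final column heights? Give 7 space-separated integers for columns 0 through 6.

Answer: 6 6 2 0 2 2 2

Derivation:
Drop 1: J rot2 at col 0 lands with bottom-row=0; cleared 0 line(s) (total 0); column heights now [2 2 2 0 0 0 0], max=2
Drop 2: I rot3 at col 0 lands with bottom-row=2; cleared 0 line(s) (total 0); column heights now [6 2 2 0 0 0 0], max=6
Drop 3: L rot2 at col 4 lands with bottom-row=0; cleared 0 line(s) (total 0); column heights now [6 2 2 0 2 2 2], max=6
Drop 4: I rot3 at col 1 lands with bottom-row=2; cleared 0 line(s) (total 0); column heights now [6 6 2 0 2 2 2], max=6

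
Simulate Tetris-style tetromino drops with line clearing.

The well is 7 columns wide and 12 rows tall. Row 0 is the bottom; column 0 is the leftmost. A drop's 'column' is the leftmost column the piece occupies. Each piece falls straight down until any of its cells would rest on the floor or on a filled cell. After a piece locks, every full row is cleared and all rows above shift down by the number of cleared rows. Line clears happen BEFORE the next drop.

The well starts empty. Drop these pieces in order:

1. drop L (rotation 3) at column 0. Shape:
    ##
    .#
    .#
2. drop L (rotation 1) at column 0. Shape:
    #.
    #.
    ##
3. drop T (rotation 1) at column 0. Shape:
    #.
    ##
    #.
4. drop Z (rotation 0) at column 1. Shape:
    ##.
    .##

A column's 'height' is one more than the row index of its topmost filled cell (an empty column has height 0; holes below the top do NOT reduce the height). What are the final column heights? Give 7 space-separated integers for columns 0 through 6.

Answer: 9 9 9 8 0 0 0

Derivation:
Drop 1: L rot3 at col 0 lands with bottom-row=0; cleared 0 line(s) (total 0); column heights now [3 3 0 0 0 0 0], max=3
Drop 2: L rot1 at col 0 lands with bottom-row=3; cleared 0 line(s) (total 0); column heights now [6 4 0 0 0 0 0], max=6
Drop 3: T rot1 at col 0 lands with bottom-row=6; cleared 0 line(s) (total 0); column heights now [9 8 0 0 0 0 0], max=9
Drop 4: Z rot0 at col 1 lands with bottom-row=7; cleared 0 line(s) (total 0); column heights now [9 9 9 8 0 0 0], max=9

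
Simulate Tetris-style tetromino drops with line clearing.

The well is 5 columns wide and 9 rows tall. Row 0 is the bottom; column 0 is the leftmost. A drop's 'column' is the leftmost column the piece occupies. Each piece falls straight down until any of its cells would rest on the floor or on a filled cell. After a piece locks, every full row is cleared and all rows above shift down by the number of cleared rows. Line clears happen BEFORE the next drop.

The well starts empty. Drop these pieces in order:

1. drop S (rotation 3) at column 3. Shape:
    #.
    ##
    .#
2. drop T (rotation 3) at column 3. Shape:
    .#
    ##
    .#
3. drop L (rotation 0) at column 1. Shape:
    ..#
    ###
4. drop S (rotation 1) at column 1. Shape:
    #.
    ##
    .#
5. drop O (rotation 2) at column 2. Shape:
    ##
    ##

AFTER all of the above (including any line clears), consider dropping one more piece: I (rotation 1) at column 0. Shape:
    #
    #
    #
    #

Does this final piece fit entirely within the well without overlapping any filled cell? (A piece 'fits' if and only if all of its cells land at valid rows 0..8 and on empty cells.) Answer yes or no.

Answer: yes

Derivation:
Drop 1: S rot3 at col 3 lands with bottom-row=0; cleared 0 line(s) (total 0); column heights now [0 0 0 3 2], max=3
Drop 2: T rot3 at col 3 lands with bottom-row=2; cleared 0 line(s) (total 0); column heights now [0 0 0 4 5], max=5
Drop 3: L rot0 at col 1 lands with bottom-row=4; cleared 0 line(s) (total 0); column heights now [0 5 5 6 5], max=6
Drop 4: S rot1 at col 1 lands with bottom-row=5; cleared 0 line(s) (total 0); column heights now [0 8 7 6 5], max=8
Drop 5: O rot2 at col 2 lands with bottom-row=7; cleared 0 line(s) (total 0); column heights now [0 8 9 9 5], max=9
Test piece I rot1 at col 0 (width 1): heights before test = [0 8 9 9 5]; fits = True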